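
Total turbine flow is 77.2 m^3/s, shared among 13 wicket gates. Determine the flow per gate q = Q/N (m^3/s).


q = 77.2 / 13 = 5.9385 m^3/s


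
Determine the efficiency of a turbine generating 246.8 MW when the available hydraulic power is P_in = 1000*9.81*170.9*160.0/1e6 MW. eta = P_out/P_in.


P_in = 1000 * 9.81 * 170.9 * 160.0 / 1e6 = 268.2446 MW
eta = 246.8 / 268.2446 = 0.9201


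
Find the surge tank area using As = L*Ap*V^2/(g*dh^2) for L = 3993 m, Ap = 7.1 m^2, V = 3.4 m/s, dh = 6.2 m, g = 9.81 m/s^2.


As = 3993 * 7.1 * 3.4^2 / (9.81 * 6.2^2) = 869.0867 m^2


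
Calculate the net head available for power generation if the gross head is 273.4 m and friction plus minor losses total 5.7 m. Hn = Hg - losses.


Hn = 273.4 - 5.7 = 267.7000 m


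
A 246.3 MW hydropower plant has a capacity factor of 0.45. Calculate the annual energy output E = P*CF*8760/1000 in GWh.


E = 246.3 * 0.45 * 8760 / 1000 = 970.9146 GWh


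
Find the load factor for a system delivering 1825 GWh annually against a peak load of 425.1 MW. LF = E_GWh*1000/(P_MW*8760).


LF = 1825 * 1000 / (425.1 * 8760) = 0.4901


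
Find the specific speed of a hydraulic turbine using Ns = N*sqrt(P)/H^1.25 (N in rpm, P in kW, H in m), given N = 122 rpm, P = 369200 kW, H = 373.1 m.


Ns = 122 * 369200^0.5 / 373.1^1.25 = 45.2074


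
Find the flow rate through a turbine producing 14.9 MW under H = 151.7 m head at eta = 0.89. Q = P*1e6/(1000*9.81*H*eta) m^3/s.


Q = 14.9 * 1e6 / (1000 * 9.81 * 151.7 * 0.89) = 11.2497 m^3/s


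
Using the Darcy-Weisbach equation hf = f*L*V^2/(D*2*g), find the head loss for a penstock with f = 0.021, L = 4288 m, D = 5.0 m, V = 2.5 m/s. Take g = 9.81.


hf = 0.021 * 4288 * 2.5^2 / (5.0 * 2 * 9.81) = 5.7370 m


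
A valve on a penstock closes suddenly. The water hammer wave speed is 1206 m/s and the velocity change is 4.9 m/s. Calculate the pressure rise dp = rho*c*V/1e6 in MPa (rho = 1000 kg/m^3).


dp = 1000 * 1206 * 4.9 / 1e6 = 5.9094 MPa


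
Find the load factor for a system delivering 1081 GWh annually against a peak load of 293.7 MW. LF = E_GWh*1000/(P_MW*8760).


LF = 1081 * 1000 / (293.7 * 8760) = 0.4202


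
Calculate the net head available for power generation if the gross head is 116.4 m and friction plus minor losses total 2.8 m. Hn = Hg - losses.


Hn = 116.4 - 2.8 = 113.6000 m


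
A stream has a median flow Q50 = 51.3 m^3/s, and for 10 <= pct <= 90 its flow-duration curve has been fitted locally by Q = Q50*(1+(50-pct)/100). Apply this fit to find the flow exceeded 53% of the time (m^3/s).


Q = 51.3 * (1 + (50 - 53)/100) = 49.7610 m^3/s


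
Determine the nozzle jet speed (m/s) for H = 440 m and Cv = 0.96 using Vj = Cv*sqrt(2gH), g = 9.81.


Vj = 0.96 * sqrt(2*9.81*440) = 89.1963 m/s


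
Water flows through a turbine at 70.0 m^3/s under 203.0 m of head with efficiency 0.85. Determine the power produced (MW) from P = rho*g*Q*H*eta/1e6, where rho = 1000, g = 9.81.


P = 1000 * 9.81 * 70.0 * 203.0 * 0.85 / 1e6 = 118.4901 MW


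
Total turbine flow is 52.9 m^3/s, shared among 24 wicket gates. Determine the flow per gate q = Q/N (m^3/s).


q = 52.9 / 24 = 2.2042 m^3/s


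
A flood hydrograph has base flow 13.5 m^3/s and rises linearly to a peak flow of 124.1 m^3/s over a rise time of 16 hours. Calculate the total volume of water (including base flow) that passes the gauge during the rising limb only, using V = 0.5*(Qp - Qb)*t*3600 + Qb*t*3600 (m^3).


V = 0.5*(124.1 - 13.5)*16*3600 + 13.5*16*3600 = 3.9629e+06 m^3


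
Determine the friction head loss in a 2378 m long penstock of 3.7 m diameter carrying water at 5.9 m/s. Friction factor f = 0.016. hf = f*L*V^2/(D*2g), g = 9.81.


hf = 0.016 * 2378 * 5.9^2 / (3.7 * 2 * 9.81) = 18.2446 m


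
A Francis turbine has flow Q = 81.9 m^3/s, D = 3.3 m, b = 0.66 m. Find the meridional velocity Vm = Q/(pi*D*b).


Vm = 81.9 / (pi * 3.3 * 0.66) = 11.9695 m/s


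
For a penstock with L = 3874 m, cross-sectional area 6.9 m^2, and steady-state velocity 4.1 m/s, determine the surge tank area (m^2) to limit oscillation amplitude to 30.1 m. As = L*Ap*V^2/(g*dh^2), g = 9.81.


As = 3874 * 6.9 * 4.1^2 / (9.81 * 30.1^2) = 50.5562 m^2


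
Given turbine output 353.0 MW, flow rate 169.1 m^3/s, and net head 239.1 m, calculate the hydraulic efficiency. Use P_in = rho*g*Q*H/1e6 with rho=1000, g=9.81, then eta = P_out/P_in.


P_in = 1000 * 9.81 * 169.1 * 239.1 / 1e6 = 396.6361 MW
eta = 353.0 / 396.6361 = 0.8900


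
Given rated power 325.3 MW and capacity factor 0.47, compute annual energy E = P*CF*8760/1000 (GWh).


E = 325.3 * 0.47 * 8760 / 1000 = 1339.3252 GWh


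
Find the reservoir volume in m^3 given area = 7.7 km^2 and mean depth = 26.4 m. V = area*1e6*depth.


V = 7.7 * 1e6 * 26.4 = 2.0328e+08 m^3


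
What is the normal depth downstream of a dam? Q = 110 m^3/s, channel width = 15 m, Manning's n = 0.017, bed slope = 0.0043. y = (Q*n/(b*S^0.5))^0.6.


y = (110 * 0.017 / (15 * 0.0043^0.5))^0.6 = 1.4703 m


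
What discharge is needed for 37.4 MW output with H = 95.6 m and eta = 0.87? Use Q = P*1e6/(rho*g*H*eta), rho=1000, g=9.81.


Q = 37.4 * 1e6 / (1000 * 9.81 * 95.6 * 0.87) = 45.8380 m^3/s


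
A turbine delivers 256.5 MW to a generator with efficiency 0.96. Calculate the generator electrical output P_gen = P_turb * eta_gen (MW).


P_gen = 256.5 * 0.96 = 246.2400 MW


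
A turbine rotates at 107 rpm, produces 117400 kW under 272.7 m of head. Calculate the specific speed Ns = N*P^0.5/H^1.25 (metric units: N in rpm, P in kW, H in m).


Ns = 107 * 117400^0.5 / 272.7^1.25 = 33.0835


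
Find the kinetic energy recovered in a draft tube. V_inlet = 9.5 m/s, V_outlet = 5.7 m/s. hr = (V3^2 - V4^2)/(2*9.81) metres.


hr = (9.5^2 - 5.7^2) / (2*9.81) = 2.9439 m


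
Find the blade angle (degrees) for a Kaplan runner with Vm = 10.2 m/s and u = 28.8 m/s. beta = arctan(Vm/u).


beta = arctan(10.2 / 28.8) = 19.5024 degrees


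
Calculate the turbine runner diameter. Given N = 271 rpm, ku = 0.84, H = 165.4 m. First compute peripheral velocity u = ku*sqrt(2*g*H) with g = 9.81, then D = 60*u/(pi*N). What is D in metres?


u = 0.84 * sqrt(2*9.81*165.4) = 47.8516 m/s
D = 60 * 47.8516 / (pi * 271) = 3.3723 m


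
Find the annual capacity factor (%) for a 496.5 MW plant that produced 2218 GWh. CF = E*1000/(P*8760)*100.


CF = 2218 * 1000 / (496.5 * 8760) * 100 = 50.9962 %


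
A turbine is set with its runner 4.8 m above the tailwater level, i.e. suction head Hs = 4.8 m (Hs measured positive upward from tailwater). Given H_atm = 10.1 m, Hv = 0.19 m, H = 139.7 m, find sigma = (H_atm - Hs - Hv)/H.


sigma = (10.1 - 4.8 - 0.19) / 139.7 = 0.0366


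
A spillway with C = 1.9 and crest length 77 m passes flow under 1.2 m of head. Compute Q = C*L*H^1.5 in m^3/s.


Q = 1.9 * 77 * 1.2^1.5 = 192.3163 m^3/s


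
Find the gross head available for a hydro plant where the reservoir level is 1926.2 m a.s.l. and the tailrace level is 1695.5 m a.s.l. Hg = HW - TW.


Hg = 1926.2 - 1695.5 = 230.7000 m


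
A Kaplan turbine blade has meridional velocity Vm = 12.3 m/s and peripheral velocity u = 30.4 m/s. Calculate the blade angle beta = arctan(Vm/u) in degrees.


beta = arctan(12.3 / 30.4) = 22.0285 degrees


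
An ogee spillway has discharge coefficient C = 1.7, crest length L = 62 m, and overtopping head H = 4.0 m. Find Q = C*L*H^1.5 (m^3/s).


Q = 1.7 * 62 * 4.0^1.5 = 843.2000 m^3/s


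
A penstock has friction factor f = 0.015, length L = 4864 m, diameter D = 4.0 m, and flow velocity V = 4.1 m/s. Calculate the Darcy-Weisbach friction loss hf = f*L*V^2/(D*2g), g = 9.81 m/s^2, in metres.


hf = 0.015 * 4864 * 4.1^2 / (4.0 * 2 * 9.81) = 15.6276 m


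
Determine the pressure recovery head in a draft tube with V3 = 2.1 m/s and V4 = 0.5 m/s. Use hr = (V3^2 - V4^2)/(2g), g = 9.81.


hr = (2.1^2 - 0.5^2) / (2*9.81) = 0.2120 m


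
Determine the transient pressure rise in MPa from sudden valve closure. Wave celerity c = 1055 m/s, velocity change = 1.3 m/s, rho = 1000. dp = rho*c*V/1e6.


dp = 1000 * 1055 * 1.3 / 1e6 = 1.3715 MPa


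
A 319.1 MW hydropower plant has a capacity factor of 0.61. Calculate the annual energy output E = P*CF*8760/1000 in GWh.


E = 319.1 * 0.61 * 8760 / 1000 = 1705.1428 GWh


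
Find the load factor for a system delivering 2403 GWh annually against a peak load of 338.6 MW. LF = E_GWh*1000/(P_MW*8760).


LF = 2403 * 1000 / (338.6 * 8760) = 0.8101


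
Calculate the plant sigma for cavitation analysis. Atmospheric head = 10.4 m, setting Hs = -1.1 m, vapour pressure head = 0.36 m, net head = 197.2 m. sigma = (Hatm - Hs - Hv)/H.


sigma = (10.4 - (-1.1) - 0.36) / 197.2 = 0.0565


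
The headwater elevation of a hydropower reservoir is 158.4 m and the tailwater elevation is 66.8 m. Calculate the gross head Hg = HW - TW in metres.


Hg = 158.4 - 66.8 = 91.6000 m


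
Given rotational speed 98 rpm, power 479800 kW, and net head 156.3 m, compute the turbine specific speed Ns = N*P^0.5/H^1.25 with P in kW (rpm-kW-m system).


Ns = 98 * 479800^0.5 / 156.3^1.25 = 122.8309


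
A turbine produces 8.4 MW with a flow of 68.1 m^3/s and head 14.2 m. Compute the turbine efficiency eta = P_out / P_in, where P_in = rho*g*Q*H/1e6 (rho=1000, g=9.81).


P_in = 1000 * 9.81 * 68.1 * 14.2 / 1e6 = 9.4865 MW
eta = 8.4 / 9.4865 = 0.8855


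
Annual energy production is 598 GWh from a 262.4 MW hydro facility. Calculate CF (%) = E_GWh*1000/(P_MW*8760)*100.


CF = 598 * 1000 / (262.4 * 8760) * 100 = 26.0156 %


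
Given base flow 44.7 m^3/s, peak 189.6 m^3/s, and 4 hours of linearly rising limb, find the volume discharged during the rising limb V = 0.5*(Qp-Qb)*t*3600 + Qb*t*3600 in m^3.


V = 0.5*(189.6 - 44.7)*4*3600 + 44.7*4*3600 = 1.6870e+06 m^3


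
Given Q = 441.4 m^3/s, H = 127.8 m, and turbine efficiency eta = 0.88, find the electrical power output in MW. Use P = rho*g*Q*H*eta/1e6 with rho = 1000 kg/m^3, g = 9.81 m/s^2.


P = 1000 * 9.81 * 441.4 * 127.8 * 0.88 / 1e6 = 486.9842 MW


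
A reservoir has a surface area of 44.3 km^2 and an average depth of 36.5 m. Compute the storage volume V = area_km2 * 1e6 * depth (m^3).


V = 44.3 * 1e6 * 36.5 = 1.6170e+09 m^3


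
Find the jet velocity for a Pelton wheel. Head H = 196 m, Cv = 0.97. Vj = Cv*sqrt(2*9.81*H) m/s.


Vj = 0.97 * sqrt(2*9.81*196) = 60.1519 m/s


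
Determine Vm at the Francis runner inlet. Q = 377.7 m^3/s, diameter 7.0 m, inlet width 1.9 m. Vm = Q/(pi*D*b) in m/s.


Vm = 377.7 / (pi * 7.0 * 1.9) = 9.0395 m/s


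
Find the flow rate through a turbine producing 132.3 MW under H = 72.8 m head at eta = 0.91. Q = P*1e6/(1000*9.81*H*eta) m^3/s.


Q = 132.3 * 1e6 / (1000 * 9.81 * 72.8 * 0.91) = 203.5720 m^3/s


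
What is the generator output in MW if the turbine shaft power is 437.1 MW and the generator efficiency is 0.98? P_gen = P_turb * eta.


P_gen = 437.1 * 0.98 = 428.3580 MW


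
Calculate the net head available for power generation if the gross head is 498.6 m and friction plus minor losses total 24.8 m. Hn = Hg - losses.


Hn = 498.6 - 24.8 = 473.8000 m


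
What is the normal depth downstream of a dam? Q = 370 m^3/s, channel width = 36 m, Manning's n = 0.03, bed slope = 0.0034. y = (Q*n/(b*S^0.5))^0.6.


y = (370 * 0.03 / (36 * 0.0034^0.5))^0.6 = 2.7162 m


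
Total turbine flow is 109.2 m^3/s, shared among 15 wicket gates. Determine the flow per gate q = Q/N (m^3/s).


q = 109.2 / 15 = 7.2800 m^3/s


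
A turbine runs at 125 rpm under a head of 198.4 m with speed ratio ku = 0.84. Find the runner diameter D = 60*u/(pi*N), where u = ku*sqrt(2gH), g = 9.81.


u = 0.84 * sqrt(2*9.81*198.4) = 52.4082 m/s
D = 60 * 52.4082 / (pi * 125) = 8.0074 m


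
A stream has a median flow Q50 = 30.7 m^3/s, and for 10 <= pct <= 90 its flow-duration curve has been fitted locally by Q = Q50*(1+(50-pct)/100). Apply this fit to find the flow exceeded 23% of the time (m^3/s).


Q = 30.7 * (1 + (50 - 23)/100) = 38.9890 m^3/s


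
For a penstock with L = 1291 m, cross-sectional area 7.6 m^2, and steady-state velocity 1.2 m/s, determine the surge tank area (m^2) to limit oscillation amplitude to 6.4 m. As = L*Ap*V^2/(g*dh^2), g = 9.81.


As = 1291 * 7.6 * 1.2^2 / (9.81 * 6.4^2) = 35.1620 m^2


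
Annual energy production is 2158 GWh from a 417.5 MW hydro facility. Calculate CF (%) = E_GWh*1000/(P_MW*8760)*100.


CF = 2158 * 1000 / (417.5 * 8760) * 100 = 59.0053 %


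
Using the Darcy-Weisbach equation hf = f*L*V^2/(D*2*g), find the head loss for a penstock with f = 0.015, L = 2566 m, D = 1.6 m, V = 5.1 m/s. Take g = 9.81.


hf = 0.015 * 2566 * 5.1^2 / (1.6 * 2 * 9.81) = 31.8911 m


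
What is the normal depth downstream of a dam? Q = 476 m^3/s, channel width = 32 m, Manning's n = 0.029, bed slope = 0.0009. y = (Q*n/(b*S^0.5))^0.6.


y = (476 * 0.029 / (32 * 0.0009^0.5))^0.6 = 4.9504 m


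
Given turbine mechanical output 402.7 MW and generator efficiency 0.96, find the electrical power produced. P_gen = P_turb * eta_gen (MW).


P_gen = 402.7 * 0.96 = 386.5920 MW


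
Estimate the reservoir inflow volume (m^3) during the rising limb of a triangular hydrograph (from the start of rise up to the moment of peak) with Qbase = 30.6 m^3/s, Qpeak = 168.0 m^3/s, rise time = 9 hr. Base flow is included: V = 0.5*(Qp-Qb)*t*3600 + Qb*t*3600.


V = 0.5*(168.0 - 30.6)*9*3600 + 30.6*9*3600 = 3.2173e+06 m^3


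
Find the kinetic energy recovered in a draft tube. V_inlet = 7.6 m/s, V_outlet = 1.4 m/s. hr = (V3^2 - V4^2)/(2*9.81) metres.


hr = (7.6^2 - 1.4^2) / (2*9.81) = 2.8440 m


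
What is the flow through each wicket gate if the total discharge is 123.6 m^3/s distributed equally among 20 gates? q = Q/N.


q = 123.6 / 20 = 6.1800 m^3/s


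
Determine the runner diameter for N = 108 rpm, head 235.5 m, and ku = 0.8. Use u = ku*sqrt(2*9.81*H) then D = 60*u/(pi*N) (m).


u = 0.8 * sqrt(2*9.81*235.5) = 54.3795 m/s
D = 60 * 54.3795 / (pi * 108) = 9.6164 m


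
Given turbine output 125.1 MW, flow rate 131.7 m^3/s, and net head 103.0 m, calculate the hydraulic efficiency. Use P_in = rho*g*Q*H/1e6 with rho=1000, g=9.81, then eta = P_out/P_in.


P_in = 1000 * 9.81 * 131.7 * 103.0 / 1e6 = 133.0736 MW
eta = 125.1 / 133.0736 = 0.9401


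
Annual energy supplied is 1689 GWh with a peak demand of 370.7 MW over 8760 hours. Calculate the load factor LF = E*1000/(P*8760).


LF = 1689 * 1000 / (370.7 * 8760) = 0.5201


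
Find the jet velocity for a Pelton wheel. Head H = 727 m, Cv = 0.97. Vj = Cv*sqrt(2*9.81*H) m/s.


Vj = 0.97 * sqrt(2*9.81*727) = 115.8480 m/s


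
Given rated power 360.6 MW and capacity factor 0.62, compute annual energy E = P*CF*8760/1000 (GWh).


E = 360.6 * 0.62 * 8760 / 1000 = 1958.4907 GWh


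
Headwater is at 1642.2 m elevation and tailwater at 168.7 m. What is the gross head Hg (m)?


Hg = 1642.2 - 168.7 = 1473.5000 m


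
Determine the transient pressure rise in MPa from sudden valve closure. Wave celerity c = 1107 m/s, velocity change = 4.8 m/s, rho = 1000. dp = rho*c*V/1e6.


dp = 1000 * 1107 * 4.8 / 1e6 = 5.3136 MPa


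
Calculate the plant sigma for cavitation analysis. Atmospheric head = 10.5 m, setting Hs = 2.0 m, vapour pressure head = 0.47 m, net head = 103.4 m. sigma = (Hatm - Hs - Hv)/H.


sigma = (10.5 - 2.0 - 0.47) / 103.4 = 0.0777


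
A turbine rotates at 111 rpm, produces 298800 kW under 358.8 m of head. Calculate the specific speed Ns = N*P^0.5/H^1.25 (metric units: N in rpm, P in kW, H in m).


Ns = 111 * 298800^0.5 / 358.8^1.25 = 38.8551


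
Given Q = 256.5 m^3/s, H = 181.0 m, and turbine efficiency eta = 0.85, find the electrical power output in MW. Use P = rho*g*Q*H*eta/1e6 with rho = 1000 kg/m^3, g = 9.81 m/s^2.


P = 1000 * 9.81 * 256.5 * 181.0 * 0.85 / 1e6 = 387.1274 MW


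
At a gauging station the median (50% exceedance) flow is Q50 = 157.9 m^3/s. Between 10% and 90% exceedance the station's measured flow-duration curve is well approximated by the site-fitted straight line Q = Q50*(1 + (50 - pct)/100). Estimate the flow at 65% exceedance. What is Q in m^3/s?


Q = 157.9 * (1 + (50 - 65)/100) = 134.2150 m^3/s


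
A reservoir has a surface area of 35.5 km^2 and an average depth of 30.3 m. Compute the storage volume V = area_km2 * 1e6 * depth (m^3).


V = 35.5 * 1e6 * 30.3 = 1.0756e+09 m^3


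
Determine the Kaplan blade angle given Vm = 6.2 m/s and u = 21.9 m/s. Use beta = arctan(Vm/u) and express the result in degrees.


beta = arctan(6.2 / 21.9) = 15.8071 degrees


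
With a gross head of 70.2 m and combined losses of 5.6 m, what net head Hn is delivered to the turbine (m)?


Hn = 70.2 - 5.6 = 64.6000 m


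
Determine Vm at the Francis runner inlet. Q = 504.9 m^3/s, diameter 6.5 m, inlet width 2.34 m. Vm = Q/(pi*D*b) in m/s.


Vm = 504.9 / (pi * 6.5 * 2.34) = 10.5664 m/s


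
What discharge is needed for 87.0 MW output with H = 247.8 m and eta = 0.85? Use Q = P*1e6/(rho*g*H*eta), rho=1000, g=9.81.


Q = 87.0 * 1e6 / (1000 * 9.81 * 247.8 * 0.85) = 42.1046 m^3/s


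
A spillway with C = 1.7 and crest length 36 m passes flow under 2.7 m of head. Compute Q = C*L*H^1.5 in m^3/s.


Q = 1.7 * 36 * 2.7^1.5 = 271.5170 m^3/s


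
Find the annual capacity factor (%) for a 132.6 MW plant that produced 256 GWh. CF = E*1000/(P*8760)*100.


CF = 256 * 1000 / (132.6 * 8760) * 100 = 22.0390 %


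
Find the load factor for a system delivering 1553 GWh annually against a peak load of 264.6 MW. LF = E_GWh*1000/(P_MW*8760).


LF = 1553 * 1000 / (264.6 * 8760) = 0.6700


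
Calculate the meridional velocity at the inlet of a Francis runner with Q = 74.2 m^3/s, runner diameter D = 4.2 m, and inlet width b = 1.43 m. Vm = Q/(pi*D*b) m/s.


Vm = 74.2 / (pi * 4.2 * 1.43) = 3.9325 m/s


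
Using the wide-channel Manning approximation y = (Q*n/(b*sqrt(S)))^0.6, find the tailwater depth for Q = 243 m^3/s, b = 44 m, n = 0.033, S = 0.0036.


y = (243 * 0.033 / (44 * 0.0036^0.5))^0.6 = 1.9476 m


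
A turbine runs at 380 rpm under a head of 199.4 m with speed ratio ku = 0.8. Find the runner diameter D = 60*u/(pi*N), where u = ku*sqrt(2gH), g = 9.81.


u = 0.8 * sqrt(2*9.81*199.4) = 50.0382 m/s
D = 60 * 50.0382 / (pi * 380) = 2.5149 m


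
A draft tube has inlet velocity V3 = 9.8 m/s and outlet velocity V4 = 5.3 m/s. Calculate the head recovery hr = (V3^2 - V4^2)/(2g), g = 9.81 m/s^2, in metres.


hr = (9.8^2 - 5.3^2) / (2*9.81) = 3.4633 m


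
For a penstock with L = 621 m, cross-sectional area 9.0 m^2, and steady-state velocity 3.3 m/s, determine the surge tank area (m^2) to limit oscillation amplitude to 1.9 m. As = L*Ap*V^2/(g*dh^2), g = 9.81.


As = 621 * 9.0 * 3.3^2 / (9.81 * 1.9^2) = 1718.6434 m^2


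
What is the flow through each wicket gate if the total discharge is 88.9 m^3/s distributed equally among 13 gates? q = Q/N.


q = 88.9 / 13 = 6.8385 m^3/s


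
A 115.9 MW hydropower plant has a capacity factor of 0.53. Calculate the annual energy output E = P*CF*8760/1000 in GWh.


E = 115.9 * 0.53 * 8760 / 1000 = 538.1005 GWh


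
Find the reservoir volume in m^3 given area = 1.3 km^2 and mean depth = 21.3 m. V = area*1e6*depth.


V = 1.3 * 1e6 * 21.3 = 2.7690e+07 m^3


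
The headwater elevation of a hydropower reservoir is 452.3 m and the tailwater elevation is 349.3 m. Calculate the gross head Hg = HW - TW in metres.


Hg = 452.3 - 349.3 = 103.0000 m


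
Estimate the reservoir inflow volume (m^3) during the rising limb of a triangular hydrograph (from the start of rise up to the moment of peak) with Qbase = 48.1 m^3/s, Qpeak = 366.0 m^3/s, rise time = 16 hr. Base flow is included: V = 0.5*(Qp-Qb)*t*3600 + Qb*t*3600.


V = 0.5*(366.0 - 48.1)*16*3600 + 48.1*16*3600 = 1.1926e+07 m^3


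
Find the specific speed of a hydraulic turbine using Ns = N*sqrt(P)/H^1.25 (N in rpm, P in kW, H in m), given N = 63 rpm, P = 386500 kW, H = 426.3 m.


Ns = 63 * 386500^0.5 / 426.3^1.25 = 20.2195


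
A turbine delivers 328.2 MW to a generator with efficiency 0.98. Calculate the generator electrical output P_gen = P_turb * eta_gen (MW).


P_gen = 328.2 * 0.98 = 321.6360 MW


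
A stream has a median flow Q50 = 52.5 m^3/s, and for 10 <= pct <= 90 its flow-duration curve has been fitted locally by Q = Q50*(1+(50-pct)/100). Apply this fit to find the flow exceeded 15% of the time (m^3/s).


Q = 52.5 * (1 + (50 - 15)/100) = 70.8750 m^3/s


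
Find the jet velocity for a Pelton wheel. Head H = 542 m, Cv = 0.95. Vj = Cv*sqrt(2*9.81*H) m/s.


Vj = 0.95 * sqrt(2*9.81*542) = 97.9654 m/s


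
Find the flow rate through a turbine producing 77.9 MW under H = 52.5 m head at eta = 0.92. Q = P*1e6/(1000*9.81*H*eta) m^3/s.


Q = 77.9 * 1e6 / (1000 * 9.81 * 52.5 * 0.92) = 164.4074 m^3/s


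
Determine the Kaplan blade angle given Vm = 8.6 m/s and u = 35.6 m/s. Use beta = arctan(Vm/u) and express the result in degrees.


beta = arctan(8.6 / 35.6) = 13.5809 degrees


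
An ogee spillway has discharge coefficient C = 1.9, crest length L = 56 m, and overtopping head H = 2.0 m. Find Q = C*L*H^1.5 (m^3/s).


Q = 1.9 * 56 * 2.0^1.5 = 300.9446 m^3/s


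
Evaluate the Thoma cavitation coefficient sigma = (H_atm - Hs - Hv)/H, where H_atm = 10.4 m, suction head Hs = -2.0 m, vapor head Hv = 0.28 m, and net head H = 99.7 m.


sigma = (10.4 - (-2.0) - 0.28) / 99.7 = 0.1216


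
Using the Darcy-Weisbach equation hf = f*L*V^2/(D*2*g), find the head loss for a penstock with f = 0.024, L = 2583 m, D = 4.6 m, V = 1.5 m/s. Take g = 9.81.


hf = 0.024 * 2583 * 1.5^2 / (4.6 * 2 * 9.81) = 1.5455 m


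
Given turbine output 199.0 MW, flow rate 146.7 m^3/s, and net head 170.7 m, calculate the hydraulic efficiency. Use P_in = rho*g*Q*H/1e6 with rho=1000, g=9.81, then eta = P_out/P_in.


P_in = 1000 * 9.81 * 146.7 * 170.7 / 1e6 = 245.6590 MW
eta = 199.0 / 245.6590 = 0.8101


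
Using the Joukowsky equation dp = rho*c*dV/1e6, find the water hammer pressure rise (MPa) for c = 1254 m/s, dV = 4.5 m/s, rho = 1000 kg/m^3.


dp = 1000 * 1254 * 4.5 / 1e6 = 5.6430 MPa


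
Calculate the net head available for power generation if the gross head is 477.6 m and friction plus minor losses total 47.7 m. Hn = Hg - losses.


Hn = 477.6 - 47.7 = 429.9000 m


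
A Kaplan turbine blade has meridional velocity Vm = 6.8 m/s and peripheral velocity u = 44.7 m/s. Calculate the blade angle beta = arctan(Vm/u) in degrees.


beta = arctan(6.8 / 44.7) = 8.6498 degrees


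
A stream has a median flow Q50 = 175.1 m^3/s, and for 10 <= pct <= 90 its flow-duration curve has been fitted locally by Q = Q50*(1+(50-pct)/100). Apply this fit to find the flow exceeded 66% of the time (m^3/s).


Q = 175.1 * (1 + (50 - 66)/100) = 147.0840 m^3/s


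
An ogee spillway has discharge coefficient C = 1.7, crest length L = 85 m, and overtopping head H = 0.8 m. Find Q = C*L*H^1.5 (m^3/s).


Q = 1.7 * 85 * 0.8^1.5 = 103.3958 m^3/s


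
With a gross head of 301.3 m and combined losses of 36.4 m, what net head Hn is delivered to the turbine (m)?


Hn = 301.3 - 36.4 = 264.9000 m


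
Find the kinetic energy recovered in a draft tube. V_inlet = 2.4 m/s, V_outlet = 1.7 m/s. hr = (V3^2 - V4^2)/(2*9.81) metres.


hr = (2.4^2 - 1.7^2) / (2*9.81) = 0.1463 m


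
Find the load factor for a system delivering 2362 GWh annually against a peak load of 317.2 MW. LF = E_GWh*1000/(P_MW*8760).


LF = 2362 * 1000 / (317.2 * 8760) = 0.8500


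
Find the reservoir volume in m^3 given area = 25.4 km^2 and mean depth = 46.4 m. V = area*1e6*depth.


V = 25.4 * 1e6 * 46.4 = 1.1786e+09 m^3


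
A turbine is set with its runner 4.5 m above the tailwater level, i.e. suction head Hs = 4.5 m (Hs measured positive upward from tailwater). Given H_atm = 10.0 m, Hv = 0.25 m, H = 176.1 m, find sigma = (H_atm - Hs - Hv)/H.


sigma = (10.0 - 4.5 - 0.25) / 176.1 = 0.0298


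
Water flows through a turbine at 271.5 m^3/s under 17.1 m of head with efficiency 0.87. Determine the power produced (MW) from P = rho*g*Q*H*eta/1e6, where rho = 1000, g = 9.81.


P = 1000 * 9.81 * 271.5 * 17.1 * 0.87 / 1e6 = 39.6236 MW


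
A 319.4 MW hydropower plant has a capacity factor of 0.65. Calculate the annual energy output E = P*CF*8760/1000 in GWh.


E = 319.4 * 0.65 * 8760 / 1000 = 1818.6636 GWh


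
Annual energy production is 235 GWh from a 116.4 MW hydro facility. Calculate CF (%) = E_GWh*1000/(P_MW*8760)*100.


CF = 235 * 1000 / (116.4 * 8760) * 100 = 23.0468 %


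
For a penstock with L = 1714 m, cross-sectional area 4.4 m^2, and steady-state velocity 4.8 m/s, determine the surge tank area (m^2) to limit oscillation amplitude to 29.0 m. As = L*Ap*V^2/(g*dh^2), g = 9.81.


As = 1714 * 4.4 * 4.8^2 / (9.81 * 29.0^2) = 21.0611 m^2


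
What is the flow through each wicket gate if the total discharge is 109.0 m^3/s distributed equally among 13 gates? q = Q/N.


q = 109.0 / 13 = 8.3846 m^3/s


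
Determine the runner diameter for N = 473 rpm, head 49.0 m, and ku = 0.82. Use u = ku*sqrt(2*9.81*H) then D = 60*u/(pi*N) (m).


u = 0.82 * sqrt(2*9.81*49.0) = 25.4250 m/s
D = 60 * 25.4250 / (pi * 473) = 1.0266 m


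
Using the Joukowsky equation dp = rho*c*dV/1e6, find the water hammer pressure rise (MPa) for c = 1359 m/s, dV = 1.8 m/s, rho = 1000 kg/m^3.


dp = 1000 * 1359 * 1.8 / 1e6 = 2.4462 MPa


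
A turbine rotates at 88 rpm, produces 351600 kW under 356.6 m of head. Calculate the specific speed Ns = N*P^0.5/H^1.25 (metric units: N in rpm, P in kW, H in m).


Ns = 88 * 351600^0.5 / 356.6^1.25 = 33.6729


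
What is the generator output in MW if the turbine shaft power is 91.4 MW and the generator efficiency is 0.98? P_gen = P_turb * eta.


P_gen = 91.4 * 0.98 = 89.5720 MW


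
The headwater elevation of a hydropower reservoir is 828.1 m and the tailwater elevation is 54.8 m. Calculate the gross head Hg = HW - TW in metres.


Hg = 828.1 - 54.8 = 773.3000 m


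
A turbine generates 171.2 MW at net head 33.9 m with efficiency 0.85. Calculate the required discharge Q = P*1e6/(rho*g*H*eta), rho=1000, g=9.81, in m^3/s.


Q = 171.2 * 1e6 / (1000 * 9.81 * 33.9 * 0.85) = 605.6422 m^3/s


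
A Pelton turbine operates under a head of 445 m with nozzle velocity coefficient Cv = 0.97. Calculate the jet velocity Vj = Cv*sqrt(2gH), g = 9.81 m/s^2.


Vj = 0.97 * sqrt(2*9.81*445) = 90.6361 m/s


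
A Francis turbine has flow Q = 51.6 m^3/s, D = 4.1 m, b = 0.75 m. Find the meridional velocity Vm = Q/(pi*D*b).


Vm = 51.6 / (pi * 4.1 * 0.75) = 5.3414 m/s


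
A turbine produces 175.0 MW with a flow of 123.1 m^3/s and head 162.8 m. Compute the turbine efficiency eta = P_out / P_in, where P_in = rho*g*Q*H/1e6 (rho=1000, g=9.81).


P_in = 1000 * 9.81 * 123.1 * 162.8 / 1e6 = 196.5991 MW
eta = 175.0 / 196.5991 = 0.8901


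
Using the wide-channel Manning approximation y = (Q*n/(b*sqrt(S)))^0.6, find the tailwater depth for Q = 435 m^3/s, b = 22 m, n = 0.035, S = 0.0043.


y = (435 * 0.035 / (22 * 0.0043^0.5))^0.6 = 4.1119 m


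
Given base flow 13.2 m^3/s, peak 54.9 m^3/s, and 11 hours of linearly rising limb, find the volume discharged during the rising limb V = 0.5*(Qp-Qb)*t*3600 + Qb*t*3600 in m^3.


V = 0.5*(54.9 - 13.2)*11*3600 + 13.2*11*3600 = 1.3484e+06 m^3


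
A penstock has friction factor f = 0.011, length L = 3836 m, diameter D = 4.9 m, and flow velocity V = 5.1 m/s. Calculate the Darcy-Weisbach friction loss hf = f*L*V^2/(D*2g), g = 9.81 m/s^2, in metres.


hf = 0.011 * 3836 * 5.1^2 / (4.9 * 2 * 9.81) = 11.4161 m


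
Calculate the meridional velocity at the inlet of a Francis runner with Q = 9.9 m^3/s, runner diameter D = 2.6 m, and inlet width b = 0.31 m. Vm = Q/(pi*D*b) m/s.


Vm = 9.9 / (pi * 2.6 * 0.31) = 3.9098 m/s


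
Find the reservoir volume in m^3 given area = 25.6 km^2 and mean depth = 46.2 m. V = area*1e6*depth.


V = 25.6 * 1e6 * 46.2 = 1.1827e+09 m^3


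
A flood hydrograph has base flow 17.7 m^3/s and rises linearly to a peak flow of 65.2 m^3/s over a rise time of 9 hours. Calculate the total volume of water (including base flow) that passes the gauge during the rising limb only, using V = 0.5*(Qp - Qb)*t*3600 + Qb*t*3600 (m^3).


V = 0.5*(65.2 - 17.7)*9*3600 + 17.7*9*3600 = 1.3430e+06 m^3


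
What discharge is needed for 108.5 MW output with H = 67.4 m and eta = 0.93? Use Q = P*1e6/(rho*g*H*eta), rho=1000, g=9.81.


Q = 108.5 * 1e6 / (1000 * 9.81 * 67.4 * 0.93) = 176.4485 m^3/s


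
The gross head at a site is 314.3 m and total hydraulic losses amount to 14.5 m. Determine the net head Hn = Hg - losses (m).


Hn = 314.3 - 14.5 = 299.8000 m


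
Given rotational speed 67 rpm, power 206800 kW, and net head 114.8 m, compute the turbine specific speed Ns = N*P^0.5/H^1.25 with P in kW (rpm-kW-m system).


Ns = 67 * 206800^0.5 / 114.8^1.25 = 81.0817


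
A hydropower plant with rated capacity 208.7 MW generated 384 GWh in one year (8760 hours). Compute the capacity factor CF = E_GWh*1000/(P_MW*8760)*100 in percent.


CF = 384 * 1000 / (208.7 * 8760) * 100 = 21.0041 %


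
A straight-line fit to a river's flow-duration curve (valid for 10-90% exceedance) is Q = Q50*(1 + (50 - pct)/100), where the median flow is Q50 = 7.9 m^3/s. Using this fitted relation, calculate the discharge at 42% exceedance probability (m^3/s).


Q = 7.9 * (1 + (50 - 42)/100) = 8.5320 m^3/s


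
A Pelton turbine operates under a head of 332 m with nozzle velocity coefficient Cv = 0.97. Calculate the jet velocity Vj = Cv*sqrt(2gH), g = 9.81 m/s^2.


Vj = 0.97 * sqrt(2*9.81*332) = 78.2871 m/s


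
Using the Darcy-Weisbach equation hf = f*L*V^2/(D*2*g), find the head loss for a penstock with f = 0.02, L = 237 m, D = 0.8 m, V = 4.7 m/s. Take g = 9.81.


hf = 0.02 * 237 * 4.7^2 / (0.8 * 2 * 9.81) = 6.6709 m


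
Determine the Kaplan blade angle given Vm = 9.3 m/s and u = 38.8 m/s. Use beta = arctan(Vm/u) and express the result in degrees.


beta = arctan(9.3 / 38.8) = 13.4790 degrees


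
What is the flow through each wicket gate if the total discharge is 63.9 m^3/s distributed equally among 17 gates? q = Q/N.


q = 63.9 / 17 = 3.7588 m^3/s


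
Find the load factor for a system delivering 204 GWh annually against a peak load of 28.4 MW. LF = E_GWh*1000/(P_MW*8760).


LF = 204 * 1000 / (28.4 * 8760) = 0.8200


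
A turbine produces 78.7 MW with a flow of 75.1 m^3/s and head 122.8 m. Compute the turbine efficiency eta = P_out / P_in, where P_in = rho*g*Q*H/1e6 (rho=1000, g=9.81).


P_in = 1000 * 9.81 * 75.1 * 122.8 / 1e6 = 90.4706 MW
eta = 78.7 / 90.4706 = 0.8699


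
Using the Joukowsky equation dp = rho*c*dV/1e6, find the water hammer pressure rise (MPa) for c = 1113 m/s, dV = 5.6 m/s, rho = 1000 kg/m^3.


dp = 1000 * 1113 * 5.6 / 1e6 = 6.2328 MPa


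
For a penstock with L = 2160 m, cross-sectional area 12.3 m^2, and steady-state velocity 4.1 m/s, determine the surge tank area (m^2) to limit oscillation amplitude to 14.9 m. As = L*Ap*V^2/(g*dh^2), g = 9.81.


As = 2160 * 12.3 * 4.1^2 / (9.81 * 14.9^2) = 205.0619 m^2


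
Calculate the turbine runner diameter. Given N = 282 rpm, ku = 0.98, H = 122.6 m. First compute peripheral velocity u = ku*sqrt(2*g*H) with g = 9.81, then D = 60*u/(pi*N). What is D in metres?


u = 0.98 * sqrt(2*9.81*122.6) = 48.0641 m/s
D = 60 * 48.0641 / (pi * 282) = 3.2552 m


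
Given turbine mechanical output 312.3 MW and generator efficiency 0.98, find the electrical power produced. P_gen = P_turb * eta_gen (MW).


P_gen = 312.3 * 0.98 = 306.0540 MW


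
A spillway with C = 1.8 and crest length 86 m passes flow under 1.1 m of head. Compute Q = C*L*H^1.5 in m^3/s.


Q = 1.8 * 86 * 1.1^1.5 = 178.5912 m^3/s


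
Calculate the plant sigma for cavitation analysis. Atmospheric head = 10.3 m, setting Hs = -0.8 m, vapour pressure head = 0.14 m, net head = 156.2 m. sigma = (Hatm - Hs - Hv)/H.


sigma = (10.3 - (-0.8) - 0.14) / 156.2 = 0.0702


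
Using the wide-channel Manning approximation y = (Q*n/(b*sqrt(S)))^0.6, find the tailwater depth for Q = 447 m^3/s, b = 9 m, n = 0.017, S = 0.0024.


y = (447 * 0.017 / (9 * 0.0024^0.5))^0.6 = 5.5188 m


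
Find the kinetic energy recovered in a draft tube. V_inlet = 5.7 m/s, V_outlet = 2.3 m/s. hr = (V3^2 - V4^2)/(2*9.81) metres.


hr = (5.7^2 - 2.3^2) / (2*9.81) = 1.3863 m


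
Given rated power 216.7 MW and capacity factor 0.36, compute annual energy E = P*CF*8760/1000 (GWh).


E = 216.7 * 0.36 * 8760 / 1000 = 683.3851 GWh


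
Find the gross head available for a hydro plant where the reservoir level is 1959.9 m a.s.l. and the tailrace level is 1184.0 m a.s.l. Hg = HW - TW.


Hg = 1959.9 - 1184.0 = 775.9000 m


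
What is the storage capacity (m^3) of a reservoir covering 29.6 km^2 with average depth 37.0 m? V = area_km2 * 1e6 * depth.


V = 29.6 * 1e6 * 37.0 = 1.0952e+09 m^3


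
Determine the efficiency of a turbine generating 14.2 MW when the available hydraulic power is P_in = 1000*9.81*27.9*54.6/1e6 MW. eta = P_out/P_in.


P_in = 1000 * 9.81 * 27.9 * 54.6 / 1e6 = 14.9440 MW
eta = 14.2 / 14.9440 = 0.9502


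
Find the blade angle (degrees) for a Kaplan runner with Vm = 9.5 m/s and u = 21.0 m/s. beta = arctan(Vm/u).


beta = arctan(9.5 / 21.0) = 24.3411 degrees


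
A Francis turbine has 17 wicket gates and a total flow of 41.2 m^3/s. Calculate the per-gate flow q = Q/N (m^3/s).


q = 41.2 / 17 = 2.4235 m^3/s


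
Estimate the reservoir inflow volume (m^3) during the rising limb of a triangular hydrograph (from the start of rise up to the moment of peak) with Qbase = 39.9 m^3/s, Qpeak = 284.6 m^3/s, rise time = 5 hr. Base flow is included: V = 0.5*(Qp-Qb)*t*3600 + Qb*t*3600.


V = 0.5*(284.6 - 39.9)*5*3600 + 39.9*5*3600 = 2.9205e+06 m^3


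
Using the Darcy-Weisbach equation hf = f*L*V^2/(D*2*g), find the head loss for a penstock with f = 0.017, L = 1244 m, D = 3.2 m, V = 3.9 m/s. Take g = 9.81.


hf = 0.017 * 1244 * 3.9^2 / (3.2 * 2 * 9.81) = 5.1233 m


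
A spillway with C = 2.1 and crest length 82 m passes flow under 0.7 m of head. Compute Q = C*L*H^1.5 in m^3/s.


Q = 2.1 * 82 * 0.7^1.5 = 100.8510 m^3/s


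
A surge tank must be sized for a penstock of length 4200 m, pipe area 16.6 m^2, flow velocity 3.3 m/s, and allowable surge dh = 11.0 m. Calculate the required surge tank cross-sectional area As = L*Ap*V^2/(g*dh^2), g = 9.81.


As = 4200 * 16.6 * 3.3^2 / (9.81 * 11.0^2) = 639.6330 m^2


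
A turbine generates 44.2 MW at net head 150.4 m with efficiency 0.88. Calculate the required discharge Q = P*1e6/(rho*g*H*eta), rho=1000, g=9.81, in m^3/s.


Q = 44.2 * 1e6 / (1000 * 9.81 * 150.4 * 0.88) = 34.0426 m^3/s


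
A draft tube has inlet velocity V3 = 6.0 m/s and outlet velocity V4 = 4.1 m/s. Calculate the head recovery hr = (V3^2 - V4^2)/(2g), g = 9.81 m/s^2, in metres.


hr = (6.0^2 - 4.1^2) / (2*9.81) = 0.9781 m


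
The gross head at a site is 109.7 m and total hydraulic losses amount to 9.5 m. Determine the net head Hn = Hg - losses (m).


Hn = 109.7 - 9.5 = 100.2000 m


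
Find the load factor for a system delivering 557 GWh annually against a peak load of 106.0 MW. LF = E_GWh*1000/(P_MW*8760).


LF = 557 * 1000 / (106.0 * 8760) = 0.5999


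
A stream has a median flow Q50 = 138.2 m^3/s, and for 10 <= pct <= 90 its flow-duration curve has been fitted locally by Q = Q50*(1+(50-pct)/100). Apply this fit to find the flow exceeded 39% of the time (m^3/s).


Q = 138.2 * (1 + (50 - 39)/100) = 153.4020 m^3/s


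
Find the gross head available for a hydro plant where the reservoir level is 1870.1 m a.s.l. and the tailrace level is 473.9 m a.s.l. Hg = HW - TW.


Hg = 1870.1 - 473.9 = 1396.2000 m


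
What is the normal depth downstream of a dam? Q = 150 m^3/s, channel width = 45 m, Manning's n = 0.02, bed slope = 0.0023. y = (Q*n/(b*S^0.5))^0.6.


y = (150 * 0.02 / (45 * 0.0023^0.5))^0.6 = 1.2185 m


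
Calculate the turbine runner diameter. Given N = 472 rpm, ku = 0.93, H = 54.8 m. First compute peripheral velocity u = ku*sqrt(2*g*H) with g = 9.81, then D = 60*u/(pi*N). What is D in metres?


u = 0.93 * sqrt(2*9.81*54.8) = 30.4946 m/s
D = 60 * 30.4946 / (pi * 472) = 1.2339 m


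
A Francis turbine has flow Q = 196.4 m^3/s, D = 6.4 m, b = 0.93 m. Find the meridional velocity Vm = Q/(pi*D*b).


Vm = 196.4 / (pi * 6.4 * 0.93) = 10.5034 m/s


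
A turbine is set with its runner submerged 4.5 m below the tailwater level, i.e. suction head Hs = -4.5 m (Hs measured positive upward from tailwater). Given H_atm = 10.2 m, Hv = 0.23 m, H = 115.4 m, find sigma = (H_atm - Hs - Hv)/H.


sigma = (10.2 - (-4.5) - 0.23) / 115.4 = 0.1254


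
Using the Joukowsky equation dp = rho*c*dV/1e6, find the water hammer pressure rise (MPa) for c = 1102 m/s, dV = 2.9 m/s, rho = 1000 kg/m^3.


dp = 1000 * 1102 * 2.9 / 1e6 = 3.1958 MPa


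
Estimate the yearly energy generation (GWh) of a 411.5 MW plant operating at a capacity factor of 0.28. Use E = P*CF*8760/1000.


E = 411.5 * 0.28 * 8760 / 1000 = 1009.3272 GWh


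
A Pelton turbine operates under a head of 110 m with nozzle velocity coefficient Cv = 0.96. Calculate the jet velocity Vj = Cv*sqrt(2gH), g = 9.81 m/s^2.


Vj = 0.96 * sqrt(2*9.81*110) = 44.5982 m/s


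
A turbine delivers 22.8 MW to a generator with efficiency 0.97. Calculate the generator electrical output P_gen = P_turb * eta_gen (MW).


P_gen = 22.8 * 0.97 = 22.1160 MW


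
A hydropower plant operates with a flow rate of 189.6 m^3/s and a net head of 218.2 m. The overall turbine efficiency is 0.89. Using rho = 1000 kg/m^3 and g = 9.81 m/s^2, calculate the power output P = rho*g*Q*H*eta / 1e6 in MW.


P = 1000 * 9.81 * 189.6 * 218.2 * 0.89 / 1e6 = 361.2036 MW


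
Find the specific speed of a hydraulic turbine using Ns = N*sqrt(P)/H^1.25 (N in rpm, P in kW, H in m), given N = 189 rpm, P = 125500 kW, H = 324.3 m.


Ns = 189 * 125500^0.5 / 324.3^1.25 = 48.6519


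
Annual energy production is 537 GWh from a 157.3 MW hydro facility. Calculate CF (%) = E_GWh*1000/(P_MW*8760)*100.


CF = 537 * 1000 / (157.3 * 8760) * 100 = 38.9710 %


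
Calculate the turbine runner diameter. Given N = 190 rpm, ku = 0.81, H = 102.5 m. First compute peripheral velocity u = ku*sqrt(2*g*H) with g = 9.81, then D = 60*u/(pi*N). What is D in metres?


u = 0.81 * sqrt(2*9.81*102.5) = 36.3242 m/s
D = 60 * 36.3242 / (pi * 190) = 3.6513 m


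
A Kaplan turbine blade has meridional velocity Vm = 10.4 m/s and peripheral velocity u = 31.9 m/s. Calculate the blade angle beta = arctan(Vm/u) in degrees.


beta = arctan(10.4 / 31.9) = 18.0569 degrees


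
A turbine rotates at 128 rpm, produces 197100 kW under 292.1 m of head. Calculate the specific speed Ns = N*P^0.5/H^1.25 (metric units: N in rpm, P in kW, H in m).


Ns = 128 * 197100^0.5 / 292.1^1.25 = 47.0586


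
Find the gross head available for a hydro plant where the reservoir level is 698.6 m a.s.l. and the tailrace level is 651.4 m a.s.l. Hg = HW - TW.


Hg = 698.6 - 651.4 = 47.2000 m


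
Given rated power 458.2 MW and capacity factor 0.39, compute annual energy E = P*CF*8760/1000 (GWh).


E = 458.2 * 0.39 * 8760 / 1000 = 1565.3945 GWh


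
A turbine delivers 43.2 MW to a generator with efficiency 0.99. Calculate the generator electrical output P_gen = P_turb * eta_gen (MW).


P_gen = 43.2 * 0.99 = 42.7680 MW
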